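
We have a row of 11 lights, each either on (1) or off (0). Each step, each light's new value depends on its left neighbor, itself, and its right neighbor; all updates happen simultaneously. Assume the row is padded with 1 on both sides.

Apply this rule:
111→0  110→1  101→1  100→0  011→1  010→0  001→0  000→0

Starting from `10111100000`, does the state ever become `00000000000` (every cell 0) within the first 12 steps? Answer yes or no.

yes

11100100000
00100000000
00000000000
all cells are 0 at step 3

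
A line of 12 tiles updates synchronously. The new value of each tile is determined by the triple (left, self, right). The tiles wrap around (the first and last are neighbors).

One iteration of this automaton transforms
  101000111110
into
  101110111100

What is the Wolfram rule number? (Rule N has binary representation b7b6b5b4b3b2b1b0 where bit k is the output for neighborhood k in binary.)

position 7: 111 → 1  (bit 7 = 1)
position 10: 110 → 0  (bit 6 = 0)
position 1: 101 → 0  (bit 5 = 0)
position 3: 100 → 1  (bit 4 = 1)
position 6: 011 → 1  (bit 3 = 1)
position 0: 010 → 1  (bit 2 = 1)
position 5: 001 → 0  (bit 1 = 0)
position 4: 000 → 1  (bit 0 = 1)
bits b7..b0 = 10011101 = 157

157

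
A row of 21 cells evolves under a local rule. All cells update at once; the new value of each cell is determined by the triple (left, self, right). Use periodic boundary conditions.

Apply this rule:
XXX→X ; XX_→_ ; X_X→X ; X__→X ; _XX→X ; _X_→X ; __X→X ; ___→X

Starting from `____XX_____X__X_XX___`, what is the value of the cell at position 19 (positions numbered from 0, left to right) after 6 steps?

X

step 1: XXXXX_XXXXXXXXXXX_XXX
step 2: XXXX_XXXXXXXXXXX_XXXX
step 3: XXX_XXXXXXXXXXX_XXXXX
step 4: XX_XXXXXXXXXXX_XXXXXX
step 5: X_XXXXXXXXXXX_XXXXXXX
step 6: _XXXXXXXXXXX_XXXXXXXX
position 19 holds X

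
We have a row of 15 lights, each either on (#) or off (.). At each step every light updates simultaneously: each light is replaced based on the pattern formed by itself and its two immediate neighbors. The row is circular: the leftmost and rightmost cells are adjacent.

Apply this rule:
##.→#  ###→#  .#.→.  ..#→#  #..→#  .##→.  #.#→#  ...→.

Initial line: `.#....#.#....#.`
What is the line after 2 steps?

step 1: #.#..#.#.#..#.#
step 2: ##.##.#.#.##.#.

##.##.#.#.##.#.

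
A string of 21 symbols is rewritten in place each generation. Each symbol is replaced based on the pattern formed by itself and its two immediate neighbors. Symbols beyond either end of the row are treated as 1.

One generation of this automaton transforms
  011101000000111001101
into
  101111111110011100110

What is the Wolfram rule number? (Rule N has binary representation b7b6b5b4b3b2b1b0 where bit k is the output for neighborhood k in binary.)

245

position 2: 111 → 1  (bit 7 = 1)
position 3: 110 → 1  (bit 6 = 1)
position 0: 101 → 1  (bit 5 = 1)
position 6: 100 → 1  (bit 4 = 1)
position 1: 011 → 0  (bit 3 = 0)
position 5: 010 → 1  (bit 2 = 1)
position 11: 001 → 0  (bit 1 = 0)
position 7: 000 → 1  (bit 0 = 1)
bits b7..b0 = 11110101 = 245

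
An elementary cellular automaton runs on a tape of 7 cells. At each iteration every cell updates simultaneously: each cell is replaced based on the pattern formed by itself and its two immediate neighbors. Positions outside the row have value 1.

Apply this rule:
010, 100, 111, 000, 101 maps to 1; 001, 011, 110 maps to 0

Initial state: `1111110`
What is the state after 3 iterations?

1110111

iteration 1: 1111101
iteration 2: 1111010
iteration 3: 1110111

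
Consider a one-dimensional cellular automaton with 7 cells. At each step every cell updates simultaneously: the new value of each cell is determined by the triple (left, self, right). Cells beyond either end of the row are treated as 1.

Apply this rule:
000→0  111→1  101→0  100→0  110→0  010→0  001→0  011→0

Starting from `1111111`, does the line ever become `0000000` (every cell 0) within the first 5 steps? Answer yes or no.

step 1: 1111111  (fixed point — unchanged through step 5)
step 5 is 1111111, still not uniform 0

no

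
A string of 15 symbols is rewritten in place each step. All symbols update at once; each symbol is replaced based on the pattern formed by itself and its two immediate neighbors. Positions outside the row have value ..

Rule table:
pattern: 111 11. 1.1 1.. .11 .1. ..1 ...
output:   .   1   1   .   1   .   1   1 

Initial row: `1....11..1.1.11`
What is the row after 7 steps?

11111.11111..1.

step 1: ..11111.1.1.111
step 2: 111...11.1.11.1
step 3: 1.1.11111.1111.
step 4: .1.11...111..1.
step 5: 1.111.111.1.1..
step 6: .11.111.11.1..1
step 7: 11111.11111..1.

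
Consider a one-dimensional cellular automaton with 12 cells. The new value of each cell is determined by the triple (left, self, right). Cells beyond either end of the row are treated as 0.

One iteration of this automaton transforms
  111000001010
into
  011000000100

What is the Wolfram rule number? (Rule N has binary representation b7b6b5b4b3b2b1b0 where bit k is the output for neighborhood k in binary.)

position 1: 111 → 1  (bit 7 = 1)
position 2: 110 → 1  (bit 6 = 1)
position 9: 101 → 1  (bit 5 = 1)
position 3: 100 → 0  (bit 4 = 0)
position 0: 011 → 0  (bit 3 = 0)
position 8: 010 → 0  (bit 2 = 0)
position 7: 001 → 0  (bit 1 = 0)
position 4: 000 → 0  (bit 0 = 0)
bits b7..b0 = 11100000 = 224

224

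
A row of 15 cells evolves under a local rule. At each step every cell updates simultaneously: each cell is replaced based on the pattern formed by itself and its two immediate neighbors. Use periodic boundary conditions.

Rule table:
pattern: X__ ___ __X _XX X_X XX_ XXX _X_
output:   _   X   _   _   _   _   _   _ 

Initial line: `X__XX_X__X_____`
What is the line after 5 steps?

___________XXX_
XXXXXXXXXX_____
___________XXX_  (repeats step 1; period 2)
step 5: ___________XXX_

___________XXX_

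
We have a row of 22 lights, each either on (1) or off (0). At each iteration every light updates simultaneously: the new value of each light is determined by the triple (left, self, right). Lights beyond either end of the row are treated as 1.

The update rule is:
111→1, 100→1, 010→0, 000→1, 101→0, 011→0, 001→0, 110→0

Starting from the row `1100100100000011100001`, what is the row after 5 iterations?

0001001001000100001100

1010010011111001011100
0001001001110100001010
1100100100100011100000
1010010010011001011110
0001001001000100001100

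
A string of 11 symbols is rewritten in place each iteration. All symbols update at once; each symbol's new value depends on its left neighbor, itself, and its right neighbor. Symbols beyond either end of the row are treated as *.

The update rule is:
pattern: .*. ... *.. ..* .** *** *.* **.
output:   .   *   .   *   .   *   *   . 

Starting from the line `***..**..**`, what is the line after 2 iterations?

*..*..**.*.

iteration 1: **..*...*.*
iteration 2: *..*..**.*.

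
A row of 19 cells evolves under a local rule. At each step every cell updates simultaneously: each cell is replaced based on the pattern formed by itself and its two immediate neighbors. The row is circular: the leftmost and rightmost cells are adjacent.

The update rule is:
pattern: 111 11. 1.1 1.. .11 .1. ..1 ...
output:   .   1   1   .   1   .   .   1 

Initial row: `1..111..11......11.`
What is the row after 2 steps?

step 1: ...1.1..11.1111.111
step 2: .1..1...1111..111.1

.1..1...1111..111.1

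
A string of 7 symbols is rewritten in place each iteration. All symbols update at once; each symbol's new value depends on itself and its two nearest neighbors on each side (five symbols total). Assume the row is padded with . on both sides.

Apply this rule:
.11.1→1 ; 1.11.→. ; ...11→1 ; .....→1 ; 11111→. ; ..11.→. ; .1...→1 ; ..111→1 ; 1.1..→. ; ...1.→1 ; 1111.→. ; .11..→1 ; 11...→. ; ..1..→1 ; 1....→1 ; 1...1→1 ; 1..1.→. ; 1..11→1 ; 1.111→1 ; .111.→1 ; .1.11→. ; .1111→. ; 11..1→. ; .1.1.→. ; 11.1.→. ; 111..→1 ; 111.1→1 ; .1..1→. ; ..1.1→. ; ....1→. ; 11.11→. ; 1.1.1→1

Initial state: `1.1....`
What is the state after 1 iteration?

...1111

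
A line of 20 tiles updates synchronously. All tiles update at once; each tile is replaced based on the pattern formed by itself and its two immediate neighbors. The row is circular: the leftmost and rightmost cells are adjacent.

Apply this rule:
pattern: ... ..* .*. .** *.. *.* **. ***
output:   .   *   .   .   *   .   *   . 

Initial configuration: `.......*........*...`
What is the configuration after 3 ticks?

......*.*......*.*..
.....*...*....*...*.
....*.*.*.*..*.*.*.*

....*.*.*.*..*.*.*.*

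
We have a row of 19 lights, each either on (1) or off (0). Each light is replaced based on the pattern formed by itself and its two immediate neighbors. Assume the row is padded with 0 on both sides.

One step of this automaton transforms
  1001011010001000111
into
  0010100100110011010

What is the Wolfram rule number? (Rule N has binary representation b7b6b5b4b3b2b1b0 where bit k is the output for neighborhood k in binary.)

position 17: 111 → 1  (bit 7 = 1)
position 6: 110 → 0  (bit 6 = 0)
position 4: 101 → 1  (bit 5 = 1)
position 1: 100 → 0  (bit 4 = 0)
position 5: 011 → 0  (bit 3 = 0)
position 0: 010 → 0  (bit 2 = 0)
position 2: 001 → 1  (bit 1 = 1)
position 10: 000 → 1  (bit 0 = 1)
bits b7..b0 = 10100011 = 163

163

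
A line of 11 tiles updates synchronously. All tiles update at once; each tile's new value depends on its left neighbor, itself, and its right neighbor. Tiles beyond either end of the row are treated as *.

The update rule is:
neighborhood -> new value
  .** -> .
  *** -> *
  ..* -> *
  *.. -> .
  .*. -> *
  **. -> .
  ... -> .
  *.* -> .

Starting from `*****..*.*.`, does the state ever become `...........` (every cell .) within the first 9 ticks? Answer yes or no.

tick 1: ****..**.*.
tick 2: ***..*...*.
tick 3: **..**..**.
tick 4: *..*...*...
tick 5: ..**..**..*
tick 6: .*...*...*.
tick 7: .*..**..**.
tick 8: .*.*...*...
tick 9: .*.*..**..*
tick 9 is .*.*..**..*, still not uniform .

no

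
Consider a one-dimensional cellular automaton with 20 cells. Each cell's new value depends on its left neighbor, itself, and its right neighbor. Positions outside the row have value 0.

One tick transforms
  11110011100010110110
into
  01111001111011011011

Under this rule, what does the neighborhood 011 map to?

At position 0 the neighborhood is 011; the next row has 0 there.

0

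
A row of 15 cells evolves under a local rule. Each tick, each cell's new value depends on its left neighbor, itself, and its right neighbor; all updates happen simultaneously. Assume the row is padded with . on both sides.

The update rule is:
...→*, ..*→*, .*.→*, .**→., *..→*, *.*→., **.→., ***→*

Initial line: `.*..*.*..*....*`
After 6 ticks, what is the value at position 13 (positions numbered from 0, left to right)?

*

*****.*********
.***...*******.
*.*.***.*****.*
*.*..*...***..*
*.*******.*.***
*..*****..*..*.
position 13 holds *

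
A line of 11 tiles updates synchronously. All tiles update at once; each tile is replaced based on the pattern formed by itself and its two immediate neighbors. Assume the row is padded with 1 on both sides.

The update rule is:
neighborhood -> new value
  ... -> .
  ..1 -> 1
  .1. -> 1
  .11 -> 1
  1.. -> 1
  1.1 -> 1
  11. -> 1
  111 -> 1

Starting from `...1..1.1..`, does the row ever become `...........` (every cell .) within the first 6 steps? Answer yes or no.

no

1.111111111
11111111111
11111111111  (fixed point — unchanged through step 6)
step 6 is 11111111111, still not uniform .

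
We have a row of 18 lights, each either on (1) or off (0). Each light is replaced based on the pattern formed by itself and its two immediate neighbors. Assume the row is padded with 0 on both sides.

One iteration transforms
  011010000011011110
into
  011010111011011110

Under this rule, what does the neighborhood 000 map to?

1

At position 6 the neighborhood is 000; the next row has 1 there.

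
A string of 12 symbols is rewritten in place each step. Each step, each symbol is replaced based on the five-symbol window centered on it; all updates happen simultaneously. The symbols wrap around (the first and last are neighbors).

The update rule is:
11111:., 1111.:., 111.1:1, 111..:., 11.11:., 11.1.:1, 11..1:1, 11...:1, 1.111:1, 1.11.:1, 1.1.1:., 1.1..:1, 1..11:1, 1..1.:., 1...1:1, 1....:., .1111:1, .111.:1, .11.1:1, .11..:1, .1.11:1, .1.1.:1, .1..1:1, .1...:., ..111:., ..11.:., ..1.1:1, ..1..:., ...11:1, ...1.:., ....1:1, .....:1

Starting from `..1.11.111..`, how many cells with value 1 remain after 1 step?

step 1: 1.1111.11.1.
count of 1: 8

8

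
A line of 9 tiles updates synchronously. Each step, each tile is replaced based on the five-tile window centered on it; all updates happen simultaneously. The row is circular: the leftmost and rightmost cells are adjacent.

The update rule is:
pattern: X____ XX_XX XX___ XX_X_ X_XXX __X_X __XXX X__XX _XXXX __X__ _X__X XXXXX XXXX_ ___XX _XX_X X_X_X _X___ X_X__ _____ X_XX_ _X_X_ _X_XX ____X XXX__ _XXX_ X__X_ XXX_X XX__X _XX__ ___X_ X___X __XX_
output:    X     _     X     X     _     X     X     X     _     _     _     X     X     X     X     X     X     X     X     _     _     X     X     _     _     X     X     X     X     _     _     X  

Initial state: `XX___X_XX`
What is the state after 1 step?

X_X__XX__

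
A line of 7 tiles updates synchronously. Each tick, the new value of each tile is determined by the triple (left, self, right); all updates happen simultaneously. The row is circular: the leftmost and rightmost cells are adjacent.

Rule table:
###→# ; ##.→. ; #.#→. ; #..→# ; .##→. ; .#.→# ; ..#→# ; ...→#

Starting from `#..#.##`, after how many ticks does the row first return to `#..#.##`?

7

.###..#
..#.###
###..#.
.#.###.
##..#.#
#.###..
#..#.##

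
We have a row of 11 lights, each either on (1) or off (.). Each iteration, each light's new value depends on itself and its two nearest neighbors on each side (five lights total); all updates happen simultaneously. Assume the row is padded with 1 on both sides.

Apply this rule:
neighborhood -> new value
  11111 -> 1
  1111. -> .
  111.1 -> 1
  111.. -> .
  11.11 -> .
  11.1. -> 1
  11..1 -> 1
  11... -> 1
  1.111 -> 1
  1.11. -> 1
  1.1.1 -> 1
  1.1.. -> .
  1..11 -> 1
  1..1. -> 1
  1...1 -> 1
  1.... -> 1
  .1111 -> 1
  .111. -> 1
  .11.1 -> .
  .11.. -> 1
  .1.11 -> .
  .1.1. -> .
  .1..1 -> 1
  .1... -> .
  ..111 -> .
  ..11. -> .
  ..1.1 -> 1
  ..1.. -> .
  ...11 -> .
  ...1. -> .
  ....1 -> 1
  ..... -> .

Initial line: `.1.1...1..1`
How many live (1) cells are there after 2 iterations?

11...1..11.
..11..11...
count of 1: 4

4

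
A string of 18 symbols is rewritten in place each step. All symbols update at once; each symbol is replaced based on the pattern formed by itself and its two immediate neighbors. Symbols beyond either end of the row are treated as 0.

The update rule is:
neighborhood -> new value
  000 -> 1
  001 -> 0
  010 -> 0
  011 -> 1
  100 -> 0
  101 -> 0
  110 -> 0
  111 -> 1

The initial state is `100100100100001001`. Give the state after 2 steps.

000000000001100000
111111111101001111

111111111101001111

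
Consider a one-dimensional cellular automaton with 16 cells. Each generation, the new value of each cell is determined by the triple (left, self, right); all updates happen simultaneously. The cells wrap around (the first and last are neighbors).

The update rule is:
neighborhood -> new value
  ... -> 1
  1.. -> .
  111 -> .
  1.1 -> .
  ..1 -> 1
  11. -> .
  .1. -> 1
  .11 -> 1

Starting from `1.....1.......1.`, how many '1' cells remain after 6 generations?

generation 1: 1.11111.1111111.
generation 2: 1.1.....1.......
generation 3: 1.1.11111.111111
generation 4: ..1.1.....1.....
generation 5: 111.1.11111.1111
generation 6: ....1.1.....1...
count of 1: 3

3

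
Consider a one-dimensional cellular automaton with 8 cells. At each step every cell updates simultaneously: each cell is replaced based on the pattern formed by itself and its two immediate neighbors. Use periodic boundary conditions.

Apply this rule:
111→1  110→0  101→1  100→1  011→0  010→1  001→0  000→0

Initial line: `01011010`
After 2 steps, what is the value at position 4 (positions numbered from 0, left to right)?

0

step 1: 01100111
step 2: 10010010
position 4 holds 0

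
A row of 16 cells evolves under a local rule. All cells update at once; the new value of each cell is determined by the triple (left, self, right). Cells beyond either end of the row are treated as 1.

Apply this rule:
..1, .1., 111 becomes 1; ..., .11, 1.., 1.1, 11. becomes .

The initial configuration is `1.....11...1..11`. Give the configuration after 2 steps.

.....1....11.1.1
....11...1...1..

....11...1...1..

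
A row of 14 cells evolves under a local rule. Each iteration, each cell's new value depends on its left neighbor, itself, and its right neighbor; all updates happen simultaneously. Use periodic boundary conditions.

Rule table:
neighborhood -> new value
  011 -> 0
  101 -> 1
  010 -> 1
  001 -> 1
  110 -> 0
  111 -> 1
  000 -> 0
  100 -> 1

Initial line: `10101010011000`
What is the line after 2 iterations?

11111111011110

iteration 1: 11111111100101
iteration 2: 11111111011110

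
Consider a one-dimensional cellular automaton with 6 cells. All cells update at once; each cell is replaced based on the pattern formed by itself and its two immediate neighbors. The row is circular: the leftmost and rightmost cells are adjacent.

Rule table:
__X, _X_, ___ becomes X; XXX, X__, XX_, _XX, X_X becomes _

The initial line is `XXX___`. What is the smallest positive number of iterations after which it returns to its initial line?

____XX
_XXX__
X____X
__XXX_
XX____
___XXX
_XX___
X___XX
__XX__
XX___X
___XX_
XXX___

12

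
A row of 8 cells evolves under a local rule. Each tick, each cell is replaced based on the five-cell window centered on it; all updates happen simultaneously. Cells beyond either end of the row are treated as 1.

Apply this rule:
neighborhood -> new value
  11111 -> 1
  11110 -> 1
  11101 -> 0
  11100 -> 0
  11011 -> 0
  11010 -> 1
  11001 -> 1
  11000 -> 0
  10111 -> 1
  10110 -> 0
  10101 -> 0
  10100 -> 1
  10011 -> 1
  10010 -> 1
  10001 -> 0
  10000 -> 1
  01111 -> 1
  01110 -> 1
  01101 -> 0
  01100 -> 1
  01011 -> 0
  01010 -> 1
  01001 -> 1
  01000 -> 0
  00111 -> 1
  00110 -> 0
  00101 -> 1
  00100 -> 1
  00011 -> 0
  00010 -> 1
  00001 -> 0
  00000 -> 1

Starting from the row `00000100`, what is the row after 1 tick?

01101111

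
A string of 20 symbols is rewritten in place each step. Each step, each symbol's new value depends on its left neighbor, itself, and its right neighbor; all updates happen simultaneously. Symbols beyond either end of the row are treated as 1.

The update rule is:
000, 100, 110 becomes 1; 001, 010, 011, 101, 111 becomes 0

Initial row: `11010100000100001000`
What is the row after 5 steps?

00111100111001100010

01000011110011100110
00111000011000110010
10001111001110011000
11100001100011001110
00111100111001100010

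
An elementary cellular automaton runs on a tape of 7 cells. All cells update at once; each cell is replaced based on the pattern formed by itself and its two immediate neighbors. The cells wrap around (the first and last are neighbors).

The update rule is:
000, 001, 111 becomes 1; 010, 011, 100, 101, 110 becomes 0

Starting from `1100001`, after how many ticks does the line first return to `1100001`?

3

1001110
0010100
1100001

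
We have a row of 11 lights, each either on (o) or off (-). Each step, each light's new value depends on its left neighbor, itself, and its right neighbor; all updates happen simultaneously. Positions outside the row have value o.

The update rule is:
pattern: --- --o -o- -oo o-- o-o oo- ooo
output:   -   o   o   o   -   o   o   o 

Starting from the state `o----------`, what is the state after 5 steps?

o-----ooooo

o---------o
o--------oo
o-------ooo
o------oooo
o-----ooooo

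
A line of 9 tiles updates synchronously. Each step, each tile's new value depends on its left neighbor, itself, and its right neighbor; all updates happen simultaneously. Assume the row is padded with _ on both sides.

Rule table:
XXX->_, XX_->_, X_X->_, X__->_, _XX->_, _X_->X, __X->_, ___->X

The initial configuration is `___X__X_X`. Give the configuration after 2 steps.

XX_X__X_X
___X__X_X

___X__X_X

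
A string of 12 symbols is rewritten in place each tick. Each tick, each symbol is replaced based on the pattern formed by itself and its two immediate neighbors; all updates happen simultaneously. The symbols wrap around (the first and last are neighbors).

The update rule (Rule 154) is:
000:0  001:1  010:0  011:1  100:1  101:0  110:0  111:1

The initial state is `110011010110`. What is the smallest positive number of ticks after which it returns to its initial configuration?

12

tick 1: 101110000100
tick 2: 001101001011
tick 3: 111000110010
tick 4: 110101101100
tick 5: 100001001011
tick 6: 010010110011
tick 7: 001100101110
tick 8: 011011001101
tick 9: 010010111000
tick 10: 101100110100
tick 11: 001011100011
tick 12: 110011010110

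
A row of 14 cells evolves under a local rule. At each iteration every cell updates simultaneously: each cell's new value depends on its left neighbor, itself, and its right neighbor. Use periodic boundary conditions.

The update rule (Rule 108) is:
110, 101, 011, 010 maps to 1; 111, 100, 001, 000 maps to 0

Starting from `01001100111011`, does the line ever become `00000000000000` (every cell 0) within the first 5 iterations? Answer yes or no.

no

iteration 1: 11001100101111
iteration 2: 01001100111000
iteration 3: 01001100101000
iteration 4: 01001100111000  (repeats iteration 2; period 2)
iteration 5: 01001100101000
iteration 5 is 01001100101000, still not uniform 0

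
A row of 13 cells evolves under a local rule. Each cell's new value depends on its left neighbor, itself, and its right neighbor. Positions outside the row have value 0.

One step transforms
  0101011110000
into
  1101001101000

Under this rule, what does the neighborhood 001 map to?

At position 0 the neighborhood is 001; the next row has 1 there.

1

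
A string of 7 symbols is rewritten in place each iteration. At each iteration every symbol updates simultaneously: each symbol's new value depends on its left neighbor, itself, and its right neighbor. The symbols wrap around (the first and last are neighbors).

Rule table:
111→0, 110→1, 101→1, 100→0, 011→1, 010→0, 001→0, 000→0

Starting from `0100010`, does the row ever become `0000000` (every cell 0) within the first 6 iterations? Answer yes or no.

0000000
all cells are 0 at iteration 1

yes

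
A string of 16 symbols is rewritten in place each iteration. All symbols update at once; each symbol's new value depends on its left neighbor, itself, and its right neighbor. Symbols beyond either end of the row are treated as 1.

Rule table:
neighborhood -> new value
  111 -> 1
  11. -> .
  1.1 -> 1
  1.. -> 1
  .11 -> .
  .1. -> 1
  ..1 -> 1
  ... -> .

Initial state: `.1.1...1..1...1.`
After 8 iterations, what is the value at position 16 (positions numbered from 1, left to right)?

1

iteration 1: 11111.111111.111
iteration 2: 1111.1.1111.1.11
iteration 3: 111.111.11.111.1
iteration 4: 11.1.1.1..1.1.1.
iteration 5: 1.11111111111111
iteration 6: .1.1111111111111
iteration 7: 111.111111111111
iteration 8: 11.1.11111111111
position 16 holds 1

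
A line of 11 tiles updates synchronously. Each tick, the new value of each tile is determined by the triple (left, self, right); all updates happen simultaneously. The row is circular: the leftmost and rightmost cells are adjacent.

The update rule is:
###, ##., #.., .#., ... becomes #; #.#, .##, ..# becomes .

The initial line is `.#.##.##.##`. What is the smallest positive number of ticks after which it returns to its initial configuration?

22

.#..#..#..#
.##.##.##.#
..#..#..#.#
#.##.##.#.#
#..#..#.#..
##.##.#.##.
.#..#.#..#.
.##.#.##.##
..#.#..#..#
#.#.##.##.#
#.#..#..#..
#.##.##.##.
#..#..#..#.
##.##.##.#.
.#..#..#.#.
.##.##.#.##
..#..#.#..#
#.##.#.##.#
#..#.#..#..
##.#.##.##.
.#.#..#..#.
.#.##.##.##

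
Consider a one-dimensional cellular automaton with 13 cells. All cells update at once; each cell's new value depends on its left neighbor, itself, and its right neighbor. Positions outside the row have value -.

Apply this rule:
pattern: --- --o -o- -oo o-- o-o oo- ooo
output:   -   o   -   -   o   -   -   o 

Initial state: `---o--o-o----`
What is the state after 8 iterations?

--o-oo---o---
-o----o-o-o--
o-o--o-----o-
---oo-o---o-o
--o----o-o---
-o-o--o---o--
o---oo-o-o-o-
-o-o--------o

-o-o--------o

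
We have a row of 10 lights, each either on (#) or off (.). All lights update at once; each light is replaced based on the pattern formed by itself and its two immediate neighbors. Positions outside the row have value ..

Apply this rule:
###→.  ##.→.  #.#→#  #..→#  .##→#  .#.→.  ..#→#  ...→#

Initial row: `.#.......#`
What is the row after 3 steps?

step 1: #.#######.
step 2: .##......#
step 3: ##.######.

##.######.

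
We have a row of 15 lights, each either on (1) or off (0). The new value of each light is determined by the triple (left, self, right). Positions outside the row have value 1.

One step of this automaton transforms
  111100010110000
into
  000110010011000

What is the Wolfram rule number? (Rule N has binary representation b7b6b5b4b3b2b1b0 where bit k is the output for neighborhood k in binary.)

84

position 0: 111 → 0  (bit 7 = 0)
position 3: 110 → 1  (bit 6 = 1)
position 8: 101 → 0  (bit 5 = 0)
position 4: 100 → 1  (bit 4 = 1)
position 9: 011 → 0  (bit 3 = 0)
position 7: 010 → 1  (bit 2 = 1)
position 6: 001 → 0  (bit 1 = 0)
position 5: 000 → 0  (bit 0 = 0)
bits b7..b0 = 01010100 = 84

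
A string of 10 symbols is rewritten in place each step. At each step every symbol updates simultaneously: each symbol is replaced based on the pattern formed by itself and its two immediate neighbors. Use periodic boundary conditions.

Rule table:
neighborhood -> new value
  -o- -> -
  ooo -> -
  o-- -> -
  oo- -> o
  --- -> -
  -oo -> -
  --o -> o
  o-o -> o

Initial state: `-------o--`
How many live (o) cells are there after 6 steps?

1

------o---
-----o----
----o-----
---o------
--o-------
-o--------
count of o: 1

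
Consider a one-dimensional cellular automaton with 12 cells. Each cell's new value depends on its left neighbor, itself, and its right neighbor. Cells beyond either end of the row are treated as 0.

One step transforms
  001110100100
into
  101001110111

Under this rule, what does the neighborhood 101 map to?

1

At position 5 the neighborhood is 101; the next row has 1 there.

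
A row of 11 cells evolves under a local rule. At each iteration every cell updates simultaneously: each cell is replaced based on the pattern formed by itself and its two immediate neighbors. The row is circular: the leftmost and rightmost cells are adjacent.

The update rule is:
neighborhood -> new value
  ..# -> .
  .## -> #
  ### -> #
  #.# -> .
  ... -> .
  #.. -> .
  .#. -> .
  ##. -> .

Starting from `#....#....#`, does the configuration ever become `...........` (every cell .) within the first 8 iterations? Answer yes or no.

yes

iteration 1: ..........#
iteration 2: ...........
all cells are . at iteration 2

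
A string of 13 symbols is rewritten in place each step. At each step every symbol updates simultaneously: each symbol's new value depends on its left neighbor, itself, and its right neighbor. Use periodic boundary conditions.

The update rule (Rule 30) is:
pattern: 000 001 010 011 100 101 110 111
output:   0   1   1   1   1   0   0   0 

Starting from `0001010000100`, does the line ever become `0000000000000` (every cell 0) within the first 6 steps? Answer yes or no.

no

step 1: 0011011001110
step 2: 0110010111001
step 3: 0101110100111
step 4: 0101000111100
step 5: 1101101100010
step 6: 1001001010110
step 6 is 1001001010110, still not uniform 0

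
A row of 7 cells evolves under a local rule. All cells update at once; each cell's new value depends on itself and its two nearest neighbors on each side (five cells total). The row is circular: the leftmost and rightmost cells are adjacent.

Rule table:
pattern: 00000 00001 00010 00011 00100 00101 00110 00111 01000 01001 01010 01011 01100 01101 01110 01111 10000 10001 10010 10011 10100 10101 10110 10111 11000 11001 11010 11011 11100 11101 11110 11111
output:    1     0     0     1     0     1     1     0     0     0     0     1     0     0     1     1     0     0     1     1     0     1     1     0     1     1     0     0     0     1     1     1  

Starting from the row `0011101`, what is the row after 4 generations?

generation 1: 0101100
generation 2: 0111010
generation 3: 1011000
generation 4: 1110100

1110100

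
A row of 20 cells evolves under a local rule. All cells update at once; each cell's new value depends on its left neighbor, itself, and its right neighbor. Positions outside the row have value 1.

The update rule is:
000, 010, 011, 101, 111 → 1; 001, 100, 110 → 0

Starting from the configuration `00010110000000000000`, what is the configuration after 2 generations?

01011100111111111110
11111000111111111101

11111000111111111101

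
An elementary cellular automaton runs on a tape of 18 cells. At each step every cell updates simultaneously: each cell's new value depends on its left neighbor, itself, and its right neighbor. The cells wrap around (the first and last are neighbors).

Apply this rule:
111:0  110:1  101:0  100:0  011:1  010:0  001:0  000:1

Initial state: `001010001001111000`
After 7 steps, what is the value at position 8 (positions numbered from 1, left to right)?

100000100001001011
101110001100000010
001010101101111000
100000001101001011
101111101100000010
001000101101111000
100010001101001011
position 8 holds 0

0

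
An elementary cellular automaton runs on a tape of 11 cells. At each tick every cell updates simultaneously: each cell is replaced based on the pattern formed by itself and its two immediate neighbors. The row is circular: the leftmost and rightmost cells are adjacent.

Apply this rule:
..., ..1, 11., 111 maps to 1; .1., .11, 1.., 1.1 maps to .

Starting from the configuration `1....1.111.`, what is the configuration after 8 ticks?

.1.1.1..1.1

..111...11.
11.11.11.1.
.1..1..1...
1..1..1..11
1.1..1..1.1
1...1..1...
..11..1..11
.1.1.1..1.1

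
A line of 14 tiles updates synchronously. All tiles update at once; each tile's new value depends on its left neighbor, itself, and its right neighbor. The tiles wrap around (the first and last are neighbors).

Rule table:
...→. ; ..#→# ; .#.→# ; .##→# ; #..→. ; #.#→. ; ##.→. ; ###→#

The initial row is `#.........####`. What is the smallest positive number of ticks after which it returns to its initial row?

.........#####
........#####.
.......#####..
......#####...
.....#####....
....#####.....
...#####......
..#####.......
.#####........
#####.........
####.........#
###.........##
##.........###
#.........####

14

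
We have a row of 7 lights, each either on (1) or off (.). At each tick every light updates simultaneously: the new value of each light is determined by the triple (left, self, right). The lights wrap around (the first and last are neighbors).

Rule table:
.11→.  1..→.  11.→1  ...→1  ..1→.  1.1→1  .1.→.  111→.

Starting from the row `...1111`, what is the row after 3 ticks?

....1..

.1....1
1..11..
....1..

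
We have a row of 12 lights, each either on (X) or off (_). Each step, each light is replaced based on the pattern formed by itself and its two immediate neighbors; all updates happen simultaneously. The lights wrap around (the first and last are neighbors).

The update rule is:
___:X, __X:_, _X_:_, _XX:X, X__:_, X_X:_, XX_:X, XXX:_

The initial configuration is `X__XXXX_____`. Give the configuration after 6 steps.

XX_XXXX_____

___X__X_XXX_
XX______X_X_
XX_XXXX_____
XX_X__X_XXX_
XX______X_X_  (repeats step 2; period 3)
step 6: XX_XXXX_____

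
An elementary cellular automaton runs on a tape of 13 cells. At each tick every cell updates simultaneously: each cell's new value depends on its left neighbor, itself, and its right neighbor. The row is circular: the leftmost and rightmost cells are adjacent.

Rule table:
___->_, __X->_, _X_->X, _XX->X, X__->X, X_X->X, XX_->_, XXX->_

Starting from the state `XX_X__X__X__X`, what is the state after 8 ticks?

X__XX_XXX__XX

__XXX_XX_XX_X
X_X__XX_XX_XX
_XXX_X_XX_XX_
_X__XXXX_XX_X
XXX_X___XX_XX
___XXX__X_XX_
___X__X_XXX_X
X__XX_XXX__XX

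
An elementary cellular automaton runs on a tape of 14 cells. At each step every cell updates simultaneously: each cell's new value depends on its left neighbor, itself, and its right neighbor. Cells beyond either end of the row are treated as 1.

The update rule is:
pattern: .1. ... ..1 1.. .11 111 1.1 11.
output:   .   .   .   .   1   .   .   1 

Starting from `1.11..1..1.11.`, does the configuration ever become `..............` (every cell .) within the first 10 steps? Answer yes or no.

no

1.11.......11.
1.11.......11.  (fixed point — unchanged through step 10)
step 10 is 1.11.......11., still not uniform .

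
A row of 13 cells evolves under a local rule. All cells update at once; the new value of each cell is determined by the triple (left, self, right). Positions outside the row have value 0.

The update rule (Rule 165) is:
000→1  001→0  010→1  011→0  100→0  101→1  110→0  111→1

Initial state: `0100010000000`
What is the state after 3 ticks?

0101010111111
0111111011110
0011110101100

0011110101100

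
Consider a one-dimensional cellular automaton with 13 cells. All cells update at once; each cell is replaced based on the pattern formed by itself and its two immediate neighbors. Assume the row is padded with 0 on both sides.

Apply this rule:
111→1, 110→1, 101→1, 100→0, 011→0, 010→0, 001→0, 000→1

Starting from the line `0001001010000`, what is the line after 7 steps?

1100000100111
0101110000011
0010110111001
1001011011000
0000101101011
1110010110101
0110001011010

0110001011010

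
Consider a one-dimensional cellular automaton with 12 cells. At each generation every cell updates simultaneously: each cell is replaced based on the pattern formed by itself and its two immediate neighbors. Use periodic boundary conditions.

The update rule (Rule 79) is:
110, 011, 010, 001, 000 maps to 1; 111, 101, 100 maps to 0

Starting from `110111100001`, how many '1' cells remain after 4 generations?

7

010100101111
010101101001
010101101011
010101101011
count of 1: 7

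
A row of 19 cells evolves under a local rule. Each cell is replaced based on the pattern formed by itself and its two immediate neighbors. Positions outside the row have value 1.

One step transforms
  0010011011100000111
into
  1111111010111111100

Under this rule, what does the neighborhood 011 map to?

1

At position 5 the neighborhood is 011; the next row has 1 there.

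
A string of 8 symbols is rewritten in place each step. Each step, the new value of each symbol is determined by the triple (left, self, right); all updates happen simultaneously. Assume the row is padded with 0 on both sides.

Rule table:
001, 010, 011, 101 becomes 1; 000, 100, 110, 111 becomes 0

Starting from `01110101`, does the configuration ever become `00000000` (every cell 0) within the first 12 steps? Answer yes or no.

11001111
10011000
10110000
11100000
10000000
10000000  (fixed point — unchanged through step 12)
step 12 is 10000000, still not uniform 0

no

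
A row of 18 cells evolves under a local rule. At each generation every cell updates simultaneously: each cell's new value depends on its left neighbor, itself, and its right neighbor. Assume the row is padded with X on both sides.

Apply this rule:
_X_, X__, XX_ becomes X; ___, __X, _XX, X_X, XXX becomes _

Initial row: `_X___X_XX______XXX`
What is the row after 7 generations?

__XX__XX__XX__XX__

generation 1: _XX__X__XX________
generation 2: __XX_XX__XX_______
generation 3: X__X__XX__XX______
generation 4: XX_XX__XX__XX_____
generation 5: _X__XX__XX__XX____
generation 6: _XX__XX__XX__XX___
generation 7: __XX__XX__XX__XX__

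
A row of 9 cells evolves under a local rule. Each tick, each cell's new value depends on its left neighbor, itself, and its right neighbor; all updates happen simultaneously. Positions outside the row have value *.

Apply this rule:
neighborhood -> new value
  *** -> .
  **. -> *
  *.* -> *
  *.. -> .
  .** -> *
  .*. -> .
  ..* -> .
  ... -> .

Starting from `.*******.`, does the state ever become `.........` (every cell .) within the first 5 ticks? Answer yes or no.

tick 1: **.....**
tick 2: .*.....*.
tick 3: *.......*
tick 4: *.......*  (fixed point — unchanged through tick 5)
tick 5 is *.......*, still not uniform .

no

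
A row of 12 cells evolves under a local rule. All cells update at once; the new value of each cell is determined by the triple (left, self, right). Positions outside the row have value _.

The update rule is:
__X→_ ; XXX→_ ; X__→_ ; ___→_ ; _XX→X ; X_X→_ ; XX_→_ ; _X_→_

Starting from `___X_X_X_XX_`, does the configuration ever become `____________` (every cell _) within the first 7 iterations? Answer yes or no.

yes

_________X__
____________
all cells are _ at iteration 2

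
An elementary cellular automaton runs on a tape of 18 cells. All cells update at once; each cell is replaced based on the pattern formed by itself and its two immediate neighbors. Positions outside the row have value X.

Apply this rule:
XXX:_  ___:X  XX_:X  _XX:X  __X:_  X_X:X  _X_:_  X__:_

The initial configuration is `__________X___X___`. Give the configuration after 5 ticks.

tick 1: _XXXXXXXX___X___X_
tick 2: XX______X_X___X__X
tick 3: _X_XXXX__X__X____X
tick 4: X_XX__X_______XX_X
tick 5: XXXX____XXXXX_XXXX

XXXX____XXXXX_XXXX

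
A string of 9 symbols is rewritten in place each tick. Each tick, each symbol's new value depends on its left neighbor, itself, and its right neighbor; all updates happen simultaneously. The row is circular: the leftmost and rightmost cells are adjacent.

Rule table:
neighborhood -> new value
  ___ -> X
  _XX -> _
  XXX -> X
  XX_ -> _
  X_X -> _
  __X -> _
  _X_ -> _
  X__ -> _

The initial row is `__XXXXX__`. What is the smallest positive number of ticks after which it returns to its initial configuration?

6

tick 1: X__XXX__X
tick 2: ____X____
tick 3: XXX___XXX
tick 4: XX__X__XX
tick 5: X_______X
tick 6: __XXXXX__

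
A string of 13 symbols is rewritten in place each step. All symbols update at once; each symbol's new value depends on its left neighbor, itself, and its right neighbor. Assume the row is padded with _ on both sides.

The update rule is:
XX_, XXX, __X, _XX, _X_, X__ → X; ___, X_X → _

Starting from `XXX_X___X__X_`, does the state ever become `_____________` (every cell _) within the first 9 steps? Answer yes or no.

XXX_XX_XXXXXX
XXX_XX_XXXXXX  (fixed point — unchanged through step 9)
step 9 is XXX_XX_XXXXXX, still not uniform _

no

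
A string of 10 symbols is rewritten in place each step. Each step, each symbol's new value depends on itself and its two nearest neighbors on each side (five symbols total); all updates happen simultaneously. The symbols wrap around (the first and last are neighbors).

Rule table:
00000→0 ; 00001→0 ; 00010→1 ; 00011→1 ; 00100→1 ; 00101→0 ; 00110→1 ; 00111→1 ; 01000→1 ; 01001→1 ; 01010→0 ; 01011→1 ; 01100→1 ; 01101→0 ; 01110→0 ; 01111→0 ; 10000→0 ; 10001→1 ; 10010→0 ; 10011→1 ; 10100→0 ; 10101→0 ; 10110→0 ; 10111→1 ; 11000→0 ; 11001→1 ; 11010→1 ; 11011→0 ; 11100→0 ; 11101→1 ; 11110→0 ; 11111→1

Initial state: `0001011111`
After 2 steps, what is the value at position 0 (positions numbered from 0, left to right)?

1

0110110100
1100001011
position 0 holds 1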